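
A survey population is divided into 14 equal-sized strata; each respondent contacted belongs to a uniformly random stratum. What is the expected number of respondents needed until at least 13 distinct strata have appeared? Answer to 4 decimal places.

With k distinct strata already seen, the next new one arrives after an expected 14/(14-k) respondents.
Sum over k = 0,...,12: E = 14/14 + 14/13 + 14/12 + ... + 14/3 + 14/2 = 31.52187.

31.5219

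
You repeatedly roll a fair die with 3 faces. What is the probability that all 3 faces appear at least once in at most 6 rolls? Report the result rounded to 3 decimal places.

By inclusion–exclusion over which faces are missing,
P(all seen) = Σ_{j=0}^{3} (-1)^j C(3,j)((3-j)/3)^6
= 1.0000 - 0.2634 + 0.0041 - 0.0000
= 0.7407.

0.741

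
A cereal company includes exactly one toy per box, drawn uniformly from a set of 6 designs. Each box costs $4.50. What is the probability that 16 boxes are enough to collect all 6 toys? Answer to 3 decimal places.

0.698

Let A_i be the event that toy i is missing after 16 boxes. By inclusion–exclusion on the A_i,
P(all seen) = Σ_{j=0}^{6} (-1)^j C(6,j)((6-j)/6)^16
= 1.0000 - 0.3245 + 0.0228 - 0.0003 + 0.0000 - 0.0000 + 0.0000
= 0.6980.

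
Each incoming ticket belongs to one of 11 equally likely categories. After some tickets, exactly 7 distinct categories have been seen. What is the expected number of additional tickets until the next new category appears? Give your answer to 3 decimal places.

2.750

The number of tickets until the next new category is geometric with success probability 4/11, so its mean is 11/4.
E = 11/4 = 2.7500.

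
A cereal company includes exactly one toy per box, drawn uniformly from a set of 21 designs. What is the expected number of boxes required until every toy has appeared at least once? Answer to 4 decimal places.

After k distinct toys have appeared, the next box gives a new one with probability (21-k)/21, so the expected wait for the (k+1)-th is 21/(21-k).
E[T] = 21/21 + 21/20 + 21/19 + ... + 21/2 + 21/1 = 21·H_{21}.
H_{21} = 3.64536, so E[T] = 76.55253.

76.5525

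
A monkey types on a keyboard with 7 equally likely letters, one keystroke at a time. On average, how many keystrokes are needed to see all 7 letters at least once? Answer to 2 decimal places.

18.15

Split into phases: going from k distinct to k+1 distinct takes on average 7/(7-k) keystrokes.
E[T] = 7/7 + 7/6 + 7/5 + ... + 7/2 + 7/1 = 7·H_{7}.
H_{7} = 2.593, so E[T] = 18.150.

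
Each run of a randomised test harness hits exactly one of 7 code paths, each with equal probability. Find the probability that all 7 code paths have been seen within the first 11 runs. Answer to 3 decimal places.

By inclusion–exclusion over which code paths are missing,
P(all seen) = Σ_{j=0}^{7} (-1)^j C(7,j)((7-j)/7)^11
= 1.0000 - 1.2843 + 0.5186 - 0.0742 + 0.0031 - 0.0000 + 0.0000 - 0.0000
= 0.1631.

0.163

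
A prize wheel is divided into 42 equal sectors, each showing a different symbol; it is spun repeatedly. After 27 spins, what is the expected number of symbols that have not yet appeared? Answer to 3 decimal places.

21.912

For each symbol, P(unseen after 27) = (41/42)^27 = 0.5217.
By linearity of expectation, E[unseen] = 42·(41/42)^27 = 21.9120.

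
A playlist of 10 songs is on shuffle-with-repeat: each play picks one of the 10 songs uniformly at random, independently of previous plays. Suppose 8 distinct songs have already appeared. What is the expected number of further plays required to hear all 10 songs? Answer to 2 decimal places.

15.00

With k distinct songs already seen, the next new one takes an expected 10/(10-k) plays.
Sum over k = 8,...,9: E = 10/2 + 10/1 = 15.000.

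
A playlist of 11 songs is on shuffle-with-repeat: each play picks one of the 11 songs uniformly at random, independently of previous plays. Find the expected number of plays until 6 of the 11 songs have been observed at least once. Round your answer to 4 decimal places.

8.1020

With k distinct songs already seen, the next new one arrives after an expected 11/(11-k) plays.
Sum over k = 0,...,5: E = 11/11 + 11/10 + 11/9 + 11/8 + 11/7 + 11/6 = 8.10198.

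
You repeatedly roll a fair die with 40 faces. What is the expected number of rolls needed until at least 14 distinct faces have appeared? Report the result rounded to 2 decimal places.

16.96

With k distinct faces already seen, the next new one arrives after an expected 40/(40-k) rolls.
Sum over k = 0,...,13: E = 40/40 + 40/39 + 40/38 + ... + 40/28 + 40/27 = 16.965.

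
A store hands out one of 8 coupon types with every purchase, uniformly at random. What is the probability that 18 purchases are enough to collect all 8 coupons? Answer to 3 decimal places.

0.423

Let A_i be the event that coupon i is missing after 18 purchases. By inclusion–exclusion on the A_i,
P(all seen) = Σ_{j=0}^{8} (-1)^j C(8,j)((8-j)/8)^18
= 1.0000 - 0.7232 + 0.1579 - 0.0119 + 0.0003 - 0.0000 + 0.0000 - 0.0000 + 0.0000
= 0.4231.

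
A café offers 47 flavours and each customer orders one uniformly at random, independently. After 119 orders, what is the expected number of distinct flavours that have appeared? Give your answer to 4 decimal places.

For each flavour, P(seen in 119 orders) = 1 - (46/47)^119 = 0.92264.
By linearity of expectation, E[distinct seen] = 47·(1 - (46/47)^119) = 43.36391.

43.3639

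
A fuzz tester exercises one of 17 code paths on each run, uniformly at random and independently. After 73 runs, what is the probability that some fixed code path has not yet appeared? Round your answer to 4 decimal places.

0.0120

On each run the fixed code path fails to appear with probability 16/17.
P(still missing after 73) = (16/17)^73 = 0.01197.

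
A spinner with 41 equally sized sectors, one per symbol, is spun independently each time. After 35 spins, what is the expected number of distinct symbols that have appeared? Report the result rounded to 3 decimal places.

23.724

For each symbol, P(seen in 35 spins) = 1 - (40/41)^35 = 0.5786.
By linearity of expectation, E[distinct seen] = 41·(1 - (40/41)^35) = 23.7238.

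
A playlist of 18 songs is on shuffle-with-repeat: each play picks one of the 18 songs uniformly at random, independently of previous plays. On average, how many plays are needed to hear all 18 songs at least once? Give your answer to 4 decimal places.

62.9119

The wait to go from k to k+1 distinct songs is geometric with mean 18/(18-k).
E[T] = 18/18 + 18/17 + 18/16 + ... + 18/2 + 18/1 = 18·H_{18}.
H_{18} = 3.49511, so E[T] = 62.91195.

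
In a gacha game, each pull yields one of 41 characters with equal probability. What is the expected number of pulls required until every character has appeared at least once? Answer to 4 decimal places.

After k distinct characters have appeared, the next pull gives a new one with probability (41-k)/41, so the expected wait for the (k+1)-th is 41/(41-k).
E[T] = 41/41 + 41/40 + 41/39 + ... + 41/2 + 41/1 = 41·H_{41}.
H_{41} = 4.30293, so E[T] = 176.42026.

176.4203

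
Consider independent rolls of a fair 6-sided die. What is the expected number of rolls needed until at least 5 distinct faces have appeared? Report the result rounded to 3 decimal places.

Going from k to k+1 distinct takes a geometric number of rolls with mean 6/(6-k).
Sum over k = 0,...,4: E = 6/6 + 6/5 + 6/4 + 6/3 + 6/2 = 8.7000.

8.700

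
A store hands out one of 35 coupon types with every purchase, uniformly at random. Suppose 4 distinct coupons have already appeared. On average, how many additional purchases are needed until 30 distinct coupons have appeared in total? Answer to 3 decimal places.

61.037

From k distinct to k+1 distinct takes on average 35/(35-k) purchases.
Sum over k = 4,...,29: E = 35/31 + 35/30 + 35/29 + ... + 35/7 + 35/6 = 61.0369.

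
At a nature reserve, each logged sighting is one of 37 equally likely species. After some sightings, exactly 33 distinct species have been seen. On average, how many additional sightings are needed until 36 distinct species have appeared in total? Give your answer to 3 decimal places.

With k distinct species already seen, the next new one takes an expected 37/(37-k) sightings.
Sum over k = 33,...,35: E = 37/4 + 37/3 + 37/2 = 40.0833.

40.083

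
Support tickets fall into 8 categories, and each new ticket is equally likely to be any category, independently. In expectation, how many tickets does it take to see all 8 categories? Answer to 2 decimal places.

21.74

After k distinct categories have appeared, the next ticket gives a new one with probability (8-k)/8, so the expected wait for the (k+1)-th is 8/(8-k).
E[T] = 8/8 + 8/7 + 8/6 + ... + 8/2 + 8/1 = 8·H_{8}.
H_{8} = 2.718, so E[T] = 21.743.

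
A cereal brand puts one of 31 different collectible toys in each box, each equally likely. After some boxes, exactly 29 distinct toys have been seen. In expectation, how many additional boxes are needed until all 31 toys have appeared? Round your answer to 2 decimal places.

46.50

The wait to go from k to k+1 distinct toys is geometric with mean 31/(31-k).
Sum over k = 29,...,30: E = 31/2 + 31/1 = 46.500.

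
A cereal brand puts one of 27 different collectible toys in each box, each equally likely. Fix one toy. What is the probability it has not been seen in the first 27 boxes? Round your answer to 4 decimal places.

0.3610

On each box the fixed toy fails to appear with probability 26/27.
P(still missing after 27) = (26/27)^27 = 0.36096.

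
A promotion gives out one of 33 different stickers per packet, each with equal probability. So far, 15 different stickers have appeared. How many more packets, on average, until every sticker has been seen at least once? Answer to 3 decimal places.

The wait to go from k to k+1 distinct stickers is geometric with mean 33/(33-k).
Sum over k = 15,...,32: E = 33/18 + 33/17 + 33/16 + ... + 33/2 + 33/1 = 115.3386.

115.339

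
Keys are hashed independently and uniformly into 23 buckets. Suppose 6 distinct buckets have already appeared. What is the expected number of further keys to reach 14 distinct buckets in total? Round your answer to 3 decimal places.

14.043

With k distinct buckets already seen, the next new one takes an expected 23/(23-k) keys.
Sum over k = 6,...,13: E = 23/17 + 23/16 + 23/15 + ... + 23/11 + 23/10 = 14.0434.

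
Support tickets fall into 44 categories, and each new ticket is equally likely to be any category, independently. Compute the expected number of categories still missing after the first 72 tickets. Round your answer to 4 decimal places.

8.4060

For each category, P(unseen after 72) = (43/44)^72 = 0.19105.
By linearity of expectation, E[unseen] = 44·(43/44)^72 = 8.40599.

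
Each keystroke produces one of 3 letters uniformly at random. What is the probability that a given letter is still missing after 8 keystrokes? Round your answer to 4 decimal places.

0.0390

On each keystroke the fixed letter fails to appear with probability 2/3.
P(still missing after 8) = (2/3)^8 = 0.03902.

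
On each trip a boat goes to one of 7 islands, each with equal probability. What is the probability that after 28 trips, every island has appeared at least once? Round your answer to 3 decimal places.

0.908

By inclusion–exclusion over which islands are missing,
P(all seen) = Σ_{j=0}^{7} (-1)^j C(7,j)((7-j)/7)^28
= 1.0000 - 0.0935 + 0.0017 - 0.0000 + 0.0000 - 0.0000 + 0.0000 - 0.0000
= 0.9082.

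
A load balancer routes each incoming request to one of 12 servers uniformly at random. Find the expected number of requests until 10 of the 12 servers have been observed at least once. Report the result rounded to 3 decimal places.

19.239

With k distinct servers already seen, the next new one arrives after an expected 12/(12-k) requests.
Sum over k = 0,...,9: E = 12/12 + 12/11 + 12/10 + ... + 12/4 + 12/3 = 19.2385.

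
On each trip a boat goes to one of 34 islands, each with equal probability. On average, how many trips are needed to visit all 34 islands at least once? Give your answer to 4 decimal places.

The wait to go from k to k+1 distinct islands is geometric with mean 34/(34-k).
E[T] = 34/34 + 34/33 + 34/32 + ... + 34/2 + 34/1 = 34·H_{34}.
H_{34} = 4.11821, so E[T] = 140.01914.

140.0191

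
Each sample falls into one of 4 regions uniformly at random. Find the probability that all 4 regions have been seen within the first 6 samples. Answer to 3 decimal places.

0.381

By inclusion–exclusion over which regions are missing,
P(all seen) = Σ_{j=0}^{4} (-1)^j C(4,j)((4-j)/4)^6
= 1.0000 - 0.7119 + 0.0938 - 0.0010 + 0.0000
= 0.3809.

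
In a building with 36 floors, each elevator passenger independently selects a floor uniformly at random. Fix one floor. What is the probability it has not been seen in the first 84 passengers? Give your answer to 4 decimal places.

Each passenger misses the fixed floor with probability (36-1)/36 = 35/36, independently.
P(still missing after 84) = (35/36)^84 = 0.09382.

0.0938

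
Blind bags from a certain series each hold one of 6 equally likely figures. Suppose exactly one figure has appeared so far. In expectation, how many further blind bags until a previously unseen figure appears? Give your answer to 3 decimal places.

Each blind bag yields a new figure with probability (6-1)/6 = 5/6, so the wait is geometric with mean 6/5.
E = 6/5 = 1.2000.

1.200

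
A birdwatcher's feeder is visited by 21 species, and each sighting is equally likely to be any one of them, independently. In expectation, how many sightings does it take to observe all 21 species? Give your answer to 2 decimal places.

76.55

Split into phases: going from k distinct to k+1 distinct takes on average 21/(21-k) sightings.
E[T] = 21/21 + 21/20 + 21/19 + ... + 21/2 + 21/1 = 21·H_{21}.
H_{21} = 3.645, so E[T] = 76.553.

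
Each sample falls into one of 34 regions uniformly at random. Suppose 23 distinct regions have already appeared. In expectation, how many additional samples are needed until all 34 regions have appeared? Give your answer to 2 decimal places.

102.68

From k distinct to k+1 distinct takes on average 34/(34-k) samples.
Sum over k = 23,...,33: E = 34/11 + 34/10 + 34/9 + ... + 34/2 + 34/1 = 102.676.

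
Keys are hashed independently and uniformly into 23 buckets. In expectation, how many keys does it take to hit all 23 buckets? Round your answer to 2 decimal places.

85.89

Split into phases: going from k distinct to k+1 distinct takes on average 23/(23-k) keys.
E[T] = 23/23 + 23/22 + 23/21 + ... + 23/2 + 23/1 = 23·H_{23}.
H_{23} = 3.734, so E[T] = 85.889.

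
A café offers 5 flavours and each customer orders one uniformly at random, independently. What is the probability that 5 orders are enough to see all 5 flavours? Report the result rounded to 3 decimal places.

0.038

By inclusion–exclusion over which flavours are missing,
P(all seen) = Σ_{j=0}^{5} (-1)^j C(5,j)((5-j)/5)^5
= 1.0000 - 1.6384 + 0.7776 - 0.1024 + 0.0016 - 0.0000
= 0.0384.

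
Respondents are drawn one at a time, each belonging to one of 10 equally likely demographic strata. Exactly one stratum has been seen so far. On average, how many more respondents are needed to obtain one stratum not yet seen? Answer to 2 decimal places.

Each respondent yields a new stratum with probability (10-1)/10 = 9/10, so the wait is geometric with mean 10/9.
E = 10/9 = 1.111.

1.11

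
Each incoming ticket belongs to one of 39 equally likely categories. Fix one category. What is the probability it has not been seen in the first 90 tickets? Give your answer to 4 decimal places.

Each ticket misses the fixed category with probability (39-1)/39 = 38/39, independently.
P(still missing after 90) = (38/39)^90 = 0.09654.

0.0965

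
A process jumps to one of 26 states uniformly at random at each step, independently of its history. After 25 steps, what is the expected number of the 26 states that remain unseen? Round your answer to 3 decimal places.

For each state, P(unseen after 25) = (25/26)^25 = 0.3751.
By linearity of expectation, E[unseen] = 26·(25/26)^25 = 9.7530.

9.753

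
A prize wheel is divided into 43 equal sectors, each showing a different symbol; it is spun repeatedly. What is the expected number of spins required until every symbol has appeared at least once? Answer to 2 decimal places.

187.05

The wait to go from k to k+1 distinct symbols is geometric with mean 43/(43-k).
E[T] = 43/43 + 43/42 + 43/41 + ... + 43/2 + 43/1 = 43·H_{43}.
H_{43} = 4.350, so E[T] = 187.050.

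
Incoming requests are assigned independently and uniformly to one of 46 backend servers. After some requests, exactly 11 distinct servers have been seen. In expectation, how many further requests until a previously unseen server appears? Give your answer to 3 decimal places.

1.314

Each request yields a new server with probability (46-11)/46 = 35/46, so the wait is geometric with mean 46/35.
E = 46/35 = 1.3143.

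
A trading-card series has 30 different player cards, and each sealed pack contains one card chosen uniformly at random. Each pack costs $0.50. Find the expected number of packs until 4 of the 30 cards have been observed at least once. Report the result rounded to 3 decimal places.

Going from k to k+1 distinct takes a geometric number of packs with mean 30/(30-k).
Sum over k = 0,...,3: E = 30/30 + 30/29 + 30/28 + 30/27 = 4.2170.

4.217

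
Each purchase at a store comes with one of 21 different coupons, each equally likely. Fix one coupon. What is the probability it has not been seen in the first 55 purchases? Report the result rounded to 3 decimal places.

0.068

On each purchase the fixed coupon fails to appear with probability 20/21.
P(still missing after 55) = (20/21)^55 = 0.0683.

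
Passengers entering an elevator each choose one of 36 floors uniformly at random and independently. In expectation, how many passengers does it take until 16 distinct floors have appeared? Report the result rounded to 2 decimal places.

With k distinct floors already seen, the next new one arrives after an expected 36/(36-k) passengers.
Sum over k = 0,...,15: E = 36/36 + 36/35 + 36/34 + ... + 36/22 + 36/21 = 20.766.

20.77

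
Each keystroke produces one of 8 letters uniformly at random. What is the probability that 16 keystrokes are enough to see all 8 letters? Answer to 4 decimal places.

Let A_i be the event that letter i is missing after 16 keystrokes. By inclusion–exclusion on the A_i,
P(all seen) = Σ_{j=0}^{8} (-1)^j C(8,j)((8-j)/8)^16
= 1.00000 - 0.94454 + 0.28063 - 0.03036 + 0.00107 - 0.00001 + 0.00000 - 0.00000 + 0.00000
= 0.30680.

0.3068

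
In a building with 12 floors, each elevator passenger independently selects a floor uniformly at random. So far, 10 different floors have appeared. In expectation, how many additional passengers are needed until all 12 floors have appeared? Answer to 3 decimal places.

18.000

The wait to go from k to k+1 distinct floors is geometric with mean 12/(12-k).
Sum over k = 10,...,11: E = 12/2 + 12/1 = 18.0000.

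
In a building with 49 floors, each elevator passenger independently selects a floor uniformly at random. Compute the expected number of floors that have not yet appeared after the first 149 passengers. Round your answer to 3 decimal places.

2.269

For each floor, P(unseen after 149) = (48/49)^149 = 0.0463.
By linearity of expectation, E[unseen] = 49·(48/49)^149 = 2.2695.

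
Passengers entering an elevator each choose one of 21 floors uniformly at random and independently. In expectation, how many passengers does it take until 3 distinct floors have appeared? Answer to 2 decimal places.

3.16

Going from k to k+1 distinct takes a geometric number of passengers with mean 21/(21-k).
Sum over k = 0,...,2: E = 21/21 + 21/20 + 21/19 = 3.155.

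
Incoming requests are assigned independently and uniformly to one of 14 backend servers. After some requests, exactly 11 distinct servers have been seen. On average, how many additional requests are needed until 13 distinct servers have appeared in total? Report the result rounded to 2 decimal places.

The wait to go from k to k+1 distinct servers is geometric with mean 14/(14-k).
Sum over k = 11,...,12: E = 14/3 + 14/2 = 11.667.

11.67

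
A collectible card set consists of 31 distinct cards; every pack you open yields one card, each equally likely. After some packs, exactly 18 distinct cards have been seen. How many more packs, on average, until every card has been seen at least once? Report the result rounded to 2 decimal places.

From k distinct to k+1 distinct takes on average 31/(31-k) packs.
Sum over k = 18,...,30: E = 31/13 + 31/12 + 31/11 + ... + 31/2 + 31/1 = 98.584.

98.58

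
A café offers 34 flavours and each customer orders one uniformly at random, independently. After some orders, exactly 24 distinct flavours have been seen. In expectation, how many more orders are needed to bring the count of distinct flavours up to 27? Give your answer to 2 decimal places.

11.43

The wait to go from k to k+1 distinct flavours is geometric with mean 34/(34-k).
Sum over k = 24,...,26: E = 34/10 + 34/9 + 34/8 = 11.428.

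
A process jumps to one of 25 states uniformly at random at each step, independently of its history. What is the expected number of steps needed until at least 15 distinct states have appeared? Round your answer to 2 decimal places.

Going from k to k+1 distinct takes a geometric number of steps with mean 25/(25-k).
Sum over k = 0,...,14: E = 25/25 + 25/24 + 25/23 + ... + 25/12 + 25/11 = 22.175.

22.17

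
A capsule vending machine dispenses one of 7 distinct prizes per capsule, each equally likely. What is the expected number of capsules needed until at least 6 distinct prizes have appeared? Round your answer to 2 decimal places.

11.15

Going from k to k+1 distinct takes a geometric number of capsules with mean 7/(7-k).
Sum over k = 0,...,5: E = 7/7 + 7/6 + 7/5 + 7/4 + 7/3 + 7/2 = 11.150.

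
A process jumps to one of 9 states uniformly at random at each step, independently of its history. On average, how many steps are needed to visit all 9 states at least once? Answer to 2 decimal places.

25.46

After k distinct states have appeared, the next step gives a new one with probability (9-k)/9, so the expected wait for the (k+1)-th is 9/(9-k).
E[T] = 9/9 + 9/8 + 9/7 + ... + 9/2 + 9/1 = 9·H_{9}.
H_{9} = 2.829, so E[T] = 25.461.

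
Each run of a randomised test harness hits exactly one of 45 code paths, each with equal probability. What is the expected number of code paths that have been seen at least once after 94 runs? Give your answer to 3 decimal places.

For each code path, P(seen in 94 runs) = 1 - (44/45)^94 = 0.8791.
By linearity of expectation, E[distinct seen] = 45·(1 - (44/45)^94) = 39.5576.

39.558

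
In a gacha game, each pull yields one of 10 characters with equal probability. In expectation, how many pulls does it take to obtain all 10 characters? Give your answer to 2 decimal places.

29.29

Split into phases: going from k distinct to k+1 distinct takes on average 10/(10-k) pulls.
E[T] = 10/10 + 10/9 + 10/8 + ... + 10/2 + 10/1 = 10·H_{10}.
H_{10} = 2.929, so E[T] = 29.290.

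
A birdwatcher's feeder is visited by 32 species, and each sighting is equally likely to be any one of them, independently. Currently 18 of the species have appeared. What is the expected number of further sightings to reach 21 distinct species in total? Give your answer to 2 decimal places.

From k distinct to k+1 distinct takes on average 32/(32-k) sightings.
Sum over k = 18,...,20: E = 32/14 + 32/13 + 32/12 = 7.414.

7.41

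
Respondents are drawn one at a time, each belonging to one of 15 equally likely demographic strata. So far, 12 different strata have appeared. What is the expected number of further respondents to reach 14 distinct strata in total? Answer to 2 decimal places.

The wait to go from k to k+1 distinct strata is geometric with mean 15/(15-k).
Sum over k = 12,...,13: E = 15/3 + 15/2 = 12.500.

12.50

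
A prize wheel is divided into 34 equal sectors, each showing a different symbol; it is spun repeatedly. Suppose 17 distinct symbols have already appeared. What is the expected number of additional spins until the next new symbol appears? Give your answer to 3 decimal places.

2.000

Each spin yields a new symbol with probability (34-17)/34 = 17/34, so the wait is geometric with mean 34/17.
E = 34/17 = 2.0000.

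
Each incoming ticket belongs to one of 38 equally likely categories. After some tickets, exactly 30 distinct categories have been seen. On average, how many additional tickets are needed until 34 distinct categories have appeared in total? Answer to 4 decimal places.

From k distinct to k+1 distinct takes on average 38/(38-k) tickets.
Sum over k = 30,...,33: E = 38/8 + 38/7 + 38/6 + 38/5 = 24.11190.

24.1119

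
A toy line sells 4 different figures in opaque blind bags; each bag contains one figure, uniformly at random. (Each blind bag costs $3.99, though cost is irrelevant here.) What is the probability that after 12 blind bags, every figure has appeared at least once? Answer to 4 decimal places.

0.8748

Let A_i be the event that figure i is missing after 12 blind bags. By inclusion–exclusion on the A_i,
P(all seen) = Σ_{j=0}^{4} (-1)^j C(4,j)((4-j)/4)^12
= 1.00000 - 0.12671 + 0.00146 - 0.00000 + 0.00000
= 0.87476.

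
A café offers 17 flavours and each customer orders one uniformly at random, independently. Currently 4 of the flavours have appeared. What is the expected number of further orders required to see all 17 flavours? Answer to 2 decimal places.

54.06

The wait to go from k to k+1 distinct flavours is geometric with mean 17/(17-k).
Sum over k = 4,...,16: E = 17/13 + 17/12 + 17/11 + ... + 17/2 + 17/1 = 54.062.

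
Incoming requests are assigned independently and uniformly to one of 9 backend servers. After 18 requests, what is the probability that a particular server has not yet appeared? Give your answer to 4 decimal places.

Each request misses the fixed server with probability (9-1)/9 = 8/9, independently.
P(still missing after 18) = (8/9)^18 = 0.12002.

0.1200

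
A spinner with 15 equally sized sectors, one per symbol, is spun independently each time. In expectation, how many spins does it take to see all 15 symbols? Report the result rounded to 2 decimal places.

49.77

Split into phases: going from k distinct to k+1 distinct takes on average 15/(15-k) spins.
E[T] = 15/15 + 15/14 + 15/13 + ... + 15/2 + 15/1 = 15·H_{15}.
H_{15} = 3.318, so E[T] = 49.773.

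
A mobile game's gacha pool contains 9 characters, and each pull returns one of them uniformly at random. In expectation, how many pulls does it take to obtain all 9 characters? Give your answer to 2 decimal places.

25.46

After k distinct characters have appeared, the next pull gives a new one with probability (9-k)/9, so the expected wait for the (k+1)-th is 9/(9-k).
E[T] = 9/9 + 9/8 + 9/7 + ... + 9/2 + 9/1 = 9·H_{9}.
H_{9} = 2.829, so E[T] = 25.461.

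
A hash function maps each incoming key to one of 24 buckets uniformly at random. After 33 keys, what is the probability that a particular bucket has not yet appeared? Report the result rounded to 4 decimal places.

0.2455

Each key misses the fixed bucket with probability (24-1)/24 = 23/24, independently.
P(still missing after 33) = (23/24)^33 = 0.24550.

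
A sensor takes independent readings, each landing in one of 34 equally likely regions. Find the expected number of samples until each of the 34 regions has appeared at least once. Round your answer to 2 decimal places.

Split into phases: going from k distinct to k+1 distinct takes on average 34/(34-k) samples.
E[T] = 34/34 + 34/33 + 34/32 + ... + 34/2 + 34/1 = 34·H_{34}.
H_{34} = 4.118, so E[T] = 140.019.

140.02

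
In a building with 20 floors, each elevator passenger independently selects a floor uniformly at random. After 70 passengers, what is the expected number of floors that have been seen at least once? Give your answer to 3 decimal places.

For each floor, P(seen in 70 passengers) = 1 - (19/20)^70 = 0.9724.
By linearity of expectation, E[distinct seen] = 20·(1 - (19/20)^70) = 19.4483.

19.448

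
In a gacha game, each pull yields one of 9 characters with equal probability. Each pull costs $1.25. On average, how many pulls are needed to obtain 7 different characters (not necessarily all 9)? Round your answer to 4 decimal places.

11.9607

With k distinct characters already seen, the next new one arrives after an expected 9/(9-k) pulls.
Sum over k = 0,...,6: E = 9/9 + 9/8 + 9/7 + ... + 9/4 + 9/3 = 11.96071.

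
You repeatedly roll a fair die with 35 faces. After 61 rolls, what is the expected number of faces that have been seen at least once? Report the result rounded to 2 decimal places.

29.03

For each face, P(seen in 61 rolls) = 1 - (34/35)^61 = 0.829.
By linearity of expectation, E[distinct seen] = 35·(1 - (34/35)^61) = 29.028.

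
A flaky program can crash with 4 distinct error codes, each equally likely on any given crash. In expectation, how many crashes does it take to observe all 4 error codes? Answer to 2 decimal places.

Split into phases: going from k distinct to k+1 distinct takes on average 4/(4-k) crashes.
E[T] = 4/4 + 4/3 + 4/2 + 4/1 = 4·H_{4}.
H_{4} = 2.083, so E[T] = 8.333.

8.33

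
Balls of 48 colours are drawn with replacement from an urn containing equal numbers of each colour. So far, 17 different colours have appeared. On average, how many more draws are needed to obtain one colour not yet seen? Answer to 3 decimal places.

1.548

Each draw yields a new colour with probability (48-17)/48 = 31/48, so the wait is geometric with mean 48/31.
E = 48/31 = 1.5484.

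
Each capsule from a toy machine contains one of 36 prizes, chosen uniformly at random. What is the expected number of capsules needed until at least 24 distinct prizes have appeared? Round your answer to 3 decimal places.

38.569

With k distinct prizes already seen, the next new one arrives after an expected 36/(36-k) capsules.
Sum over k = 0,...,23: E = 36/36 + 36/35 + 36/34 + ... + 36/14 + 36/13 = 38.5685.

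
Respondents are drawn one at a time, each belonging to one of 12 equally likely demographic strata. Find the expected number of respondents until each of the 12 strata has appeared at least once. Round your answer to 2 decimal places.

37.24

After k distinct strata have appeared, the next respondent gives a new one with probability (12-k)/12, so the expected wait for the (k+1)-th is 12/(12-k).
E[T] = 12/12 + 12/11 + 12/10 + ... + 12/2 + 12/1 = 12·H_{12}.
H_{12} = 3.103, so E[T] = 37.239.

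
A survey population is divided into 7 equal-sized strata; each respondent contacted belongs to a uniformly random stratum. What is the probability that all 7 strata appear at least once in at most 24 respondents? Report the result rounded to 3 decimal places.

By inclusion–exclusion over which strata are missing,
P(all seen) = Σ_{j=0}^{7} (-1)^j C(7,j)((7-j)/7)^24
= 1.0000 - 0.1731 + 0.0065 - 0.0001 + 0.0000 - 0.0000 + 0.0000 - 0.0000
= 0.8334.

0.833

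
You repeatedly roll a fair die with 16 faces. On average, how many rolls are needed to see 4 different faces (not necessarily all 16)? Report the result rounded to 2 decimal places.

4.44

With k distinct faces already seen, the next new one arrives after an expected 16/(16-k) rolls.
Sum over k = 0,...,3: E = 16/16 + 16/15 + 16/14 + 16/13 = 4.440.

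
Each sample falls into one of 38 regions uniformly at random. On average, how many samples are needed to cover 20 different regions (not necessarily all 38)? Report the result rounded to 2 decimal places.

With k distinct regions already seen, the next new one arrives after an expected 38/(38-k) samples.
Sum over k = 0,...,19: E = 38/38 + 38/37 + 38/36 + ... + 38/20 + 38/19 = 27.846.

27.85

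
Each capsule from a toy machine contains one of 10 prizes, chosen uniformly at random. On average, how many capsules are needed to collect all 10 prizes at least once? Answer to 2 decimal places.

After k distinct prizes have appeared, the next capsule gives a new one with probability (10-k)/10, so the expected wait for the (k+1)-th is 10/(10-k).
E[T] = 10/10 + 10/9 + 10/8 + ... + 10/2 + 10/1 = 10·H_{10}.
H_{10} = 2.929, so E[T] = 29.290.

29.29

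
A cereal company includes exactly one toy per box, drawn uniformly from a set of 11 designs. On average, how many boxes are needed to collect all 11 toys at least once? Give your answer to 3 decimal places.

33.219

After k distinct toys have appeared, the next box gives a new one with probability (11-k)/11, so the expected wait for the (k+1)-th is 11/(11-k).
E[T] = 11/11 + 11/10 + 11/9 + ... + 11/2 + 11/1 = 11·H_{11}.
H_{11} = 3.0199, so E[T] = 33.2187.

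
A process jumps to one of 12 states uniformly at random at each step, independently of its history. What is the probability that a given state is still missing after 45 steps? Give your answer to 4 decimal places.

0.0199

On each step the fixed state fails to appear with probability 11/12.
P(still missing after 45) = (11/12)^45 = 0.01993.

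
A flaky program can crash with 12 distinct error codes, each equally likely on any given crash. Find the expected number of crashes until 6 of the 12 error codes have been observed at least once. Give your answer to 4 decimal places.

7.8385

With k distinct error codes already seen, the next new one arrives after an expected 12/(12-k) crashes.
Sum over k = 0,...,5: E = 12/12 + 12/11 + 12/10 + 12/9 + 12/8 + 12/7 = 7.83853.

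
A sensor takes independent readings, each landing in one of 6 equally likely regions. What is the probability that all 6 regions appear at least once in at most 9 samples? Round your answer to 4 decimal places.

By inclusion–exclusion over which regions are missing,
P(all seen) = Σ_{j=0}^{6} (-1)^j C(6,j)((6-j)/6)^9
= 1.00000 - 1.16284 + 0.39018 - 0.03906 + 0.00076 - 0.00000 + 0.00000
= 0.18904.

0.1890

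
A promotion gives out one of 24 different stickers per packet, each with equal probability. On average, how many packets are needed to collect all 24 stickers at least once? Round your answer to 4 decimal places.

The wait to go from k to k+1 distinct stickers is geometric with mean 24/(24-k).
E[T] = 24/24 + 24/23 + 24/22 + ... + 24/2 + 24/1 = 24·H_{24}.
H_{24} = 3.77596, so E[T] = 90.62300.

90.6230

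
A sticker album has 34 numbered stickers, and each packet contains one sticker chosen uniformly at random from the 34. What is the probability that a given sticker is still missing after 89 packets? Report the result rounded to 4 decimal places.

0.0702

Each packet misses the fixed sticker with probability (34-1)/34 = 33/34, independently.
P(still missing after 89) = (33/34)^89 = 0.07016.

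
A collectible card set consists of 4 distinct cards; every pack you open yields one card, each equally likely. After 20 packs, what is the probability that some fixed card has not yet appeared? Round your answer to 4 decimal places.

0.0032

On each pack the fixed card fails to appear with probability 3/4.
P(still missing after 20) = (3/4)^20 = 0.00317.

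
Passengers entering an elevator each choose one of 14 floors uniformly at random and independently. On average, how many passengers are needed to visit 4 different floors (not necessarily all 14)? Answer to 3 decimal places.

4.516

With k distinct floors already seen, the next new one arrives after an expected 14/(14-k) passengers.
Sum over k = 0,...,3: E = 14/14 + 14/13 + 14/12 + 14/11 = 4.5163.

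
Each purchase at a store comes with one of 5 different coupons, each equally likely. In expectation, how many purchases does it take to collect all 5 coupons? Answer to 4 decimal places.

Split into phases: going from k distinct to k+1 distinct takes on average 5/(5-k) purchases.
E[T] = 5/5 + 5/4 + 5/3 + 5/2 + 5/1 = 5·H_{5}.
H_{5} = 2.28333, so E[T] = 11.41667.

11.4167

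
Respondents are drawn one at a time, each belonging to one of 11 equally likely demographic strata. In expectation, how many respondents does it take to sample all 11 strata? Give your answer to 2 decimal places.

33.22

The wait to go from k to k+1 distinct strata is geometric with mean 11/(11-k).
E[T] = 11/11 + 11/10 + 11/9 + ... + 11/2 + 11/1 = 11·H_{11}.
H_{11} = 3.020, so E[T] = 33.219.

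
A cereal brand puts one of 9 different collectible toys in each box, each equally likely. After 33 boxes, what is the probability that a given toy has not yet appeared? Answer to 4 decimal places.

0.0205

On each box the fixed toy fails to appear with probability 8/9.
P(still missing after 33) = (8/9)^33 = 0.02051.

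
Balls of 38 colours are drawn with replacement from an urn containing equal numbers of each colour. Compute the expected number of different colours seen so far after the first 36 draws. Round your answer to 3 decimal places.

23.451

For each colour, P(seen in 36 draws) = 1 - (37/38)^36 = 0.6171.
By linearity of expectation, E[distinct seen] = 38·(1 - (37/38)^36) = 23.4509.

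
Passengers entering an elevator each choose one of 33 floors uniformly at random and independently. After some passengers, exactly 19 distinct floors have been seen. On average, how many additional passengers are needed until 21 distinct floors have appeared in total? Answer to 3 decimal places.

The wait to go from k to k+1 distinct floors is geometric with mean 33/(33-k).
Sum over k = 19,...,20: E = 33/14 + 33/13 = 4.8956.

4.896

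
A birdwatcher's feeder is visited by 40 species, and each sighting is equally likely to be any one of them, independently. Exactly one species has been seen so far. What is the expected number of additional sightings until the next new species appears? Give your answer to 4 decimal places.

1.0256

Each sighting yields a new species with probability (40-1)/40 = 39/40, so the wait is geometric with mean 40/39.
E = 40/39 = 1.02564.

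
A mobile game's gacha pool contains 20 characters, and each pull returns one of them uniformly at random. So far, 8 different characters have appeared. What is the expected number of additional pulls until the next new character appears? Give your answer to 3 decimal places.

Each pull yields a new character with probability (20-8)/20 = 12/20, so the wait is geometric with mean 20/12.
E = 20/12 = 1.6667.

1.667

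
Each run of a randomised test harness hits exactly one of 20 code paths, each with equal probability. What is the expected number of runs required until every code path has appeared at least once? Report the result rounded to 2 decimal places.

The wait to go from k to k+1 distinct code paths is geometric with mean 20/(20-k).
E[T] = 20/20 + 20/19 + 20/18 + ... + 20/2 + 20/1 = 20·H_{20}.
H_{20} = 3.598, so E[T] = 71.955.

71.95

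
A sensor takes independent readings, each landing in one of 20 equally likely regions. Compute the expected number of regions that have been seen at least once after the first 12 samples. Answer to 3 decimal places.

For each region, P(seen in 12 samples) = 1 - (19/20)^12 = 0.4596.
By linearity of expectation, E[distinct seen] = 20·(1 - (19/20)^12) = 9.1928.

9.193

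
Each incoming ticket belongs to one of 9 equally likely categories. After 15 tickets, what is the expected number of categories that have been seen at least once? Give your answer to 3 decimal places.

7.462

For each category, P(seen in 15 tickets) = 1 - (8/9)^15 = 0.8291.
By linearity of expectation, E[distinct seen] = 9·(1 - (8/9)^15) = 7.4620.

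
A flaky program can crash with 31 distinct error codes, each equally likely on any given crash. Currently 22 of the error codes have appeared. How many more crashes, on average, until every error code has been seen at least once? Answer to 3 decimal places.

87.698

With k distinct error codes already seen, the next new one takes an expected 31/(31-k) crashes.
Sum over k = 22,...,30: E = 31/9 + 31/8 + 31/7 + ... + 31/2 + 31/1 = 87.6980.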